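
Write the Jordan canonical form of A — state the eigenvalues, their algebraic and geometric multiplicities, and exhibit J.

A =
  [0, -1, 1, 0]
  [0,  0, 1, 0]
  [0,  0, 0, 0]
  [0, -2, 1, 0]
J_3(0) ⊕ J_1(0)

The characteristic polynomial is
  det(x·I − A) = x^4

Eigenvalues and multiplicities (the geometric multiplicity of λ is n − rank(A − λI), which equals the number of Jordan blocks for λ):
  λ = 0: algebraic multiplicity = 4, geometric multiplicity = 2

Determining the block sizes for each eigenvalue:
  λ = 0: with am = 4 and gm = 2, the partition is not yet determined (e.g. several partitions of 4 into 2 parts exist). Let N = A − (0)·I. Computing rank(N^1) = 2, rank(N^2) = 1, rank(N^3) = 0; the number of blocks of size ≥ j is rank(N^{j−1}) − rank(N^j), giving [2, 1, 1]. So we have 1 block(s) of size 3, 1 block(s) of size 1 → block sizes [3, 1]

Assembling the blocks gives a Jordan form
J =
  [0, 1, 0, 0]
  [0, 0, 1, 0]
  [0, 0, 0, 0]
  [0, 0, 0, 0]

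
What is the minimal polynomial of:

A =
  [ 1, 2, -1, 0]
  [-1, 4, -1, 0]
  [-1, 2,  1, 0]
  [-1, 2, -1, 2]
x^2 - 4*x + 4

The characteristic polynomial is χ_A(x) = (x - 2)^4, so the eigenvalues are known. The minimal polynomial is
  m_A(x) = Π_λ (x − λ)^{k_λ}
where k_λ is the size of the *largest* Jordan block for λ (equivalently, the smallest k with (A − λI)^k v = 0 for every generalised eigenvector v of λ).

  λ = 2: largest Jordan block has size 2, contributing (x − 2)^2

So m_A(x) = (x - 2)^2 = x^2 - 4*x + 4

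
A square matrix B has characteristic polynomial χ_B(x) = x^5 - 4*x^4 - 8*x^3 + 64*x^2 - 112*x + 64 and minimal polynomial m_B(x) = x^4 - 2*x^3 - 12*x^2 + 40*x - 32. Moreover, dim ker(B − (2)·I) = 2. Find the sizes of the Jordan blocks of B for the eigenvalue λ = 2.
Block sizes for λ = 2: [3, 1]

Step 1 — from the characteristic polynomial, algebraic multiplicity of λ = 2 is 4. From dim ker(B − (2)·I) = 2, there are exactly 2 Jordan blocks for λ = 2.
Step 2 — from the minimal polynomial, the factor (x − 2)^3 tells us the largest block for λ = 2 has size 3.
Step 3 — with total size 4, 2 blocks, and largest block 3, the block sizes (in nonincreasing order) are [3, 1].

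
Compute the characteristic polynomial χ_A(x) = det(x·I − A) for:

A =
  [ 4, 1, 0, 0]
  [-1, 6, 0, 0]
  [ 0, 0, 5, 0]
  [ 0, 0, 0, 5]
x^4 - 20*x^3 + 150*x^2 - 500*x + 625

Expanding det(x·I − A) (e.g. by cofactor expansion or by noting that A is similar to its Jordan form J, which has the same characteristic polynomial as A) gives
  χ_A(x) = x^4 - 20*x^3 + 150*x^2 - 500*x + 625
which factors as (x - 5)^4. The eigenvalues (with algebraic multiplicities) are λ = 5 with multiplicity 4.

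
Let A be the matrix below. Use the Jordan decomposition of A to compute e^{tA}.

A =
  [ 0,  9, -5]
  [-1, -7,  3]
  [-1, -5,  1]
e^{tA} =
  [2*t*exp(-2*t) + exp(-2*t), -t^2*exp(-2*t) + 9*t*exp(-2*t), t^2*exp(-2*t) - 5*t*exp(-2*t)]
  [-t*exp(-2*t), t^2*exp(-2*t)/2 - 5*t*exp(-2*t) + exp(-2*t), -t^2*exp(-2*t)/2 + 3*t*exp(-2*t)]
  [-t*exp(-2*t), t^2*exp(-2*t)/2 - 5*t*exp(-2*t), -t^2*exp(-2*t)/2 + 3*t*exp(-2*t) + exp(-2*t)]

Strategy: write A = P · J · P⁻¹ where J is a Jordan canonical form, so e^{tA} = P · e^{tJ} · P⁻¹, and e^{tJ} can be computed block-by-block.

A has Jordan form
J =
  [-2,  1,  0]
  [ 0, -2,  1]
  [ 0,  0, -2]
(up to reordering of blocks).

Per-block formulas:
  For a 3×3 Jordan block J_3(-2): exp(t · J_3(-2)) = e^(-2t)·(I + t·N + (t^2/2)·N^2), where N is the 3×3 nilpotent shift.

After assembling e^{tJ} and conjugating by P, we get:

e^{tA} =
  [2*t*exp(-2*t) + exp(-2*t), -t^2*exp(-2*t) + 9*t*exp(-2*t), t^2*exp(-2*t) - 5*t*exp(-2*t)]
  [-t*exp(-2*t), t^2*exp(-2*t)/2 - 5*t*exp(-2*t) + exp(-2*t), -t^2*exp(-2*t)/2 + 3*t*exp(-2*t)]
  [-t*exp(-2*t), t^2*exp(-2*t)/2 - 5*t*exp(-2*t), -t^2*exp(-2*t)/2 + 3*t*exp(-2*t) + exp(-2*t)]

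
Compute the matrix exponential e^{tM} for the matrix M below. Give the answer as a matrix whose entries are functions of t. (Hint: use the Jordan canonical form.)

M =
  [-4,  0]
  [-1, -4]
e^{tM} =
  [exp(-4*t), 0]
  [-t*exp(-4*t), exp(-4*t)]

Strategy: write M = P · J · P⁻¹ where J is a Jordan canonical form, so e^{tM} = P · e^{tJ} · P⁻¹, and e^{tJ} can be computed block-by-block.

M has Jordan form
J =
  [-4,  1]
  [ 0, -4]
(up to reordering of blocks).

Per-block formulas:
  For a 2×2 Jordan block J_2(-4): exp(t · J_2(-4)) = e^(-4t)·(I + t·N), where N is the 2×2 nilpotent shift.

After assembling e^{tJ} and conjugating by P, we get:

e^{tM} =
  [exp(-4*t), 0]
  [-t*exp(-4*t), exp(-4*t)]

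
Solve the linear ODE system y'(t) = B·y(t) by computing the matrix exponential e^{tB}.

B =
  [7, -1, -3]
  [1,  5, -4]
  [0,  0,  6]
e^{tB} =
  [t*exp(6*t) + exp(6*t), -t*exp(6*t), t^2*exp(6*t)/2 - 3*t*exp(6*t)]
  [t*exp(6*t), -t*exp(6*t) + exp(6*t), t^2*exp(6*t)/2 - 4*t*exp(6*t)]
  [0, 0, exp(6*t)]

Strategy: write B = P · J · P⁻¹ where J is a Jordan canonical form, so e^{tB} = P · e^{tJ} · P⁻¹, and e^{tJ} can be computed block-by-block.

B has Jordan form
J =
  [6, 1, 0]
  [0, 6, 1]
  [0, 0, 6]
(up to reordering of blocks).

Per-block formulas:
  For a 3×3 Jordan block J_3(6): exp(t · J_3(6)) = e^(6t)·(I + t·N + (t^2/2)·N^2), where N is the 3×3 nilpotent shift.

After assembling e^{tJ} and conjugating by P, we get:

e^{tB} =
  [t*exp(6*t) + exp(6*t), -t*exp(6*t), t^2*exp(6*t)/2 - 3*t*exp(6*t)]
  [t*exp(6*t), -t*exp(6*t) + exp(6*t), t^2*exp(6*t)/2 - 4*t*exp(6*t)]
  [0, 0, exp(6*t)]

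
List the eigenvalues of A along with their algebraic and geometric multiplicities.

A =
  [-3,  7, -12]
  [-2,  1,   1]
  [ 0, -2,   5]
λ = 1: alg = 3, geom = 1

Step 1 — factor the characteristic polynomial to read off the algebraic multiplicities:
  χ_A(x) = (x - 1)^3

Step 2 — compute geometric multiplicities via the rank-nullity identity g(λ) = n − rank(A − λI):
  rank(A − (1)·I) = 2, so dim ker(A − (1)·I) = n − 2 = 1

Summary:
  λ = 1: algebraic multiplicity = 3, geometric multiplicity = 1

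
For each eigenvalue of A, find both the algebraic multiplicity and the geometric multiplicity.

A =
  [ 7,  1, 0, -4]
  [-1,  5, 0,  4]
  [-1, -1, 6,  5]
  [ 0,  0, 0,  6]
λ = 6: alg = 4, geom = 2

Step 1 — factor the characteristic polynomial to read off the algebraic multiplicities:
  χ_A(x) = (x - 6)^4

Step 2 — compute geometric multiplicities via the rank-nullity identity g(λ) = n − rank(A − λI):
  rank(A − (6)·I) = 2, so dim ker(A − (6)·I) = n − 2 = 2

Summary:
  λ = 6: algebraic multiplicity = 4, geometric multiplicity = 2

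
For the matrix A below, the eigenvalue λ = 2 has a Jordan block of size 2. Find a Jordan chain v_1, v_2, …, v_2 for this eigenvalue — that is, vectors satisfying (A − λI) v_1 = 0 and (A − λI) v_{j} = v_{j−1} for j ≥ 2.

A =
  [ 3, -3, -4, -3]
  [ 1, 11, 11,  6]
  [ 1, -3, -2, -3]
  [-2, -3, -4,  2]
A Jordan chain for λ = 2 of length 2:
v_1 = (1, -2, 1, 1)ᵀ
v_2 = (0, 1, -1, 0)ᵀ

Let N = A − (2)·I. We want v_2 with N^2 v_2 = 0 but N^1 v_2 ≠ 0; then v_{j-1} := N · v_j for j = 2, …, 2.

Pick v_2 = (0, 1, -1, 0)ᵀ.
Then v_1 = N · v_2 = (1, -2, 1, 1)ᵀ.

Sanity check: (A − (2)·I) v_1 = (0, 0, 0, 0)ᵀ = 0. ✓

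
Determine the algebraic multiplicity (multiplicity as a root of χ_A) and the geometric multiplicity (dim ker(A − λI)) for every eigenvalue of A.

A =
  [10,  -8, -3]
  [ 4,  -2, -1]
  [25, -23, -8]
λ = 0: alg = 3, geom = 1

Step 1 — factor the characteristic polynomial to read off the algebraic multiplicities:
  χ_A(x) = x^3

Step 2 — compute geometric multiplicities via the rank-nullity identity g(λ) = n − rank(A − λI):
  rank(A − (0)·I) = 2, so dim ker(A − (0)·I) = n − 2 = 1

Summary:
  λ = 0: algebraic multiplicity = 3, geometric multiplicity = 1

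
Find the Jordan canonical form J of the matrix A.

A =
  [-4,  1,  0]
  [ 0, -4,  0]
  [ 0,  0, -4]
J_2(-4) ⊕ J_1(-4)

The characteristic polynomial is
  det(x·I − A) = x^3 + 12*x^2 + 48*x + 64 = (x + 4)^3

Eigenvalues and multiplicities (the geometric multiplicity of λ is n − rank(A − λI), which equals the number of Jordan blocks for λ):
  λ = -4: algebraic multiplicity = 3, geometric multiplicity = 2

Determining the block sizes for each eigenvalue:
  λ = -4: 2 blocks summing to 3 forces exactly one block of size 2 and the rest size 1 → block sizes [2, 1]

Assembling the blocks gives a Jordan form
J =
  [-4,  1,  0]
  [ 0, -4,  0]
  [ 0,  0, -4]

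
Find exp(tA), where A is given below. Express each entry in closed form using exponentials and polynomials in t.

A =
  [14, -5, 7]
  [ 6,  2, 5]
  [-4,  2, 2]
e^{tA} =
  [3*t^2*exp(6*t) + 8*t*exp(6*t) + exp(6*t), -3*t^2*exp(6*t) - 5*t*exp(6*t), 3*t^2*exp(6*t)/2 + 7*t*exp(6*t)]
  [2*t^2*exp(6*t) + 6*t*exp(6*t), -2*t^2*exp(6*t) - 4*t*exp(6*t) + exp(6*t), t^2*exp(6*t) + 5*t*exp(6*t)]
  [-2*t^2*exp(6*t) - 4*t*exp(6*t), 2*t^2*exp(6*t) + 2*t*exp(6*t), -t^2*exp(6*t) - 4*t*exp(6*t) + exp(6*t)]

Strategy: write A = P · J · P⁻¹ where J is a Jordan canonical form, so e^{tA} = P · e^{tJ} · P⁻¹, and e^{tJ} can be computed block-by-block.

A has Jordan form
J =
  [6, 1, 0]
  [0, 6, 1]
  [0, 0, 6]
(up to reordering of blocks).

Per-block formulas:
  For a 3×3 Jordan block J_3(6): exp(t · J_3(6)) = e^(6t)·(I + t·N + (t^2/2)·N^2), where N is the 3×3 nilpotent shift.

After assembling e^{tJ} and conjugating by P, we get:

e^{tA} =
  [3*t^2*exp(6*t) + 8*t*exp(6*t) + exp(6*t), -3*t^2*exp(6*t) - 5*t*exp(6*t), 3*t^2*exp(6*t)/2 + 7*t*exp(6*t)]
  [2*t^2*exp(6*t) + 6*t*exp(6*t), -2*t^2*exp(6*t) - 4*t*exp(6*t) + exp(6*t), t^2*exp(6*t) + 5*t*exp(6*t)]
  [-2*t^2*exp(6*t) - 4*t*exp(6*t), 2*t^2*exp(6*t) + 2*t*exp(6*t), -t^2*exp(6*t) - 4*t*exp(6*t) + exp(6*t)]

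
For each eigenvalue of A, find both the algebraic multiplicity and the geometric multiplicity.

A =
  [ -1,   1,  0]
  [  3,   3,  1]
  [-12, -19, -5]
λ = -1: alg = 3, geom = 1

Step 1 — factor the characteristic polynomial to read off the algebraic multiplicities:
  χ_A(x) = (x + 1)^3

Step 2 — compute geometric multiplicities via the rank-nullity identity g(λ) = n − rank(A − λI):
  rank(A − (-1)·I) = 2, so dim ker(A − (-1)·I) = n − 2 = 1

Summary:
  λ = -1: algebraic multiplicity = 3, geometric multiplicity = 1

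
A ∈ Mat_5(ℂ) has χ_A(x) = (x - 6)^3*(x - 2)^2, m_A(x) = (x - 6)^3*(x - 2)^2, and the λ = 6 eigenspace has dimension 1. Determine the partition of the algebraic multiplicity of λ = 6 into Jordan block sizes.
Block sizes for λ = 6: [3]

Step 1 — from the characteristic polynomial, algebraic multiplicity of λ = 6 is 3. From dim ker(A − (6)·I) = 1, there are exactly 1 Jordan blocks for λ = 6.
Step 2 — from the minimal polynomial, the factor (x − 6)^3 tells us the largest block for λ = 6 has size 3.
Step 3 — with total size 3, 1 blocks, and largest block 3, the block sizes (in nonincreasing order) are [3].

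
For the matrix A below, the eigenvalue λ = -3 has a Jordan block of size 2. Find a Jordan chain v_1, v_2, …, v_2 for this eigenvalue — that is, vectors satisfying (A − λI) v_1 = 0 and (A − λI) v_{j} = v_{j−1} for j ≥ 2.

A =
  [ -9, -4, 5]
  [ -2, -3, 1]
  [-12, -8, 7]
A Jordan chain for λ = -3 of length 2:
v_1 = (-2, -2, -4)ᵀ
v_2 = (1, -1, 0)ᵀ

Let N = A − (-3)·I. We want v_2 with N^2 v_2 = 0 but N^1 v_2 ≠ 0; then v_{j-1} := N · v_j for j = 2, …, 2.

Pick v_2 = (1, -1, 0)ᵀ.
Then v_1 = N · v_2 = (-2, -2, -4)ᵀ.

Sanity check: (A − (-3)·I) v_1 = (0, 0, 0)ᵀ = 0. ✓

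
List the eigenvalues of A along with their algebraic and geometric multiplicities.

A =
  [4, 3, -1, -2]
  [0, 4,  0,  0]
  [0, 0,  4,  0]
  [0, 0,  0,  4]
λ = 4: alg = 4, geom = 3

Step 1 — factor the characteristic polynomial to read off the algebraic multiplicities:
  χ_A(x) = (x - 4)^4

Step 2 — compute geometric multiplicities via the rank-nullity identity g(λ) = n − rank(A − λI):
  rank(A − (4)·I) = 1, so dim ker(A − (4)·I) = n − 1 = 3

Summary:
  λ = 4: algebraic multiplicity = 4, geometric multiplicity = 3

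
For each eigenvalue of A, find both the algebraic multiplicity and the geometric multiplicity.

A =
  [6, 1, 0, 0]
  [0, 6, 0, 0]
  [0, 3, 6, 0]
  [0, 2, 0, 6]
λ = 6: alg = 4, geom = 3

Step 1 — factor the characteristic polynomial to read off the algebraic multiplicities:
  χ_A(x) = (x - 6)^4

Step 2 — compute geometric multiplicities via the rank-nullity identity g(λ) = n − rank(A − λI):
  rank(A − (6)·I) = 1, so dim ker(A − (6)·I) = n − 1 = 3

Summary:
  λ = 6: algebraic multiplicity = 4, geometric multiplicity = 3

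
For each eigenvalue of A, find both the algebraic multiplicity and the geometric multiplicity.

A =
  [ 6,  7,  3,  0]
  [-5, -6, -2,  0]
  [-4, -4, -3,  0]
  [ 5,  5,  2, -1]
λ = -1: alg = 4, geom = 2

Step 1 — factor the characteristic polynomial to read off the algebraic multiplicities:
  χ_A(x) = (x + 1)^4

Step 2 — compute geometric multiplicities via the rank-nullity identity g(λ) = n − rank(A − λI):
  rank(A − (-1)·I) = 2, so dim ker(A − (-1)·I) = n − 2 = 2

Summary:
  λ = -1: algebraic multiplicity = 4, geometric multiplicity = 2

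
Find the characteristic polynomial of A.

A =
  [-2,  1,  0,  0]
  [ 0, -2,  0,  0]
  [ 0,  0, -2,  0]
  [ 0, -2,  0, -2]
x^4 + 8*x^3 + 24*x^2 + 32*x + 16

Expanding det(x·I − A) (e.g. by cofactor expansion or by noting that A is similar to its Jordan form J, which has the same characteristic polynomial as A) gives
  χ_A(x) = x^4 + 8*x^3 + 24*x^2 + 32*x + 16
which factors as (x + 2)^4. The eigenvalues (with algebraic multiplicities) are λ = -2 with multiplicity 4.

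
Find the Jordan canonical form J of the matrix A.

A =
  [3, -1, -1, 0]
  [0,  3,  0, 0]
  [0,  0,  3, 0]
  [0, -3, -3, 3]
J_2(3) ⊕ J_1(3) ⊕ J_1(3)

The characteristic polynomial is
  det(x·I − A) = x^4 - 12*x^3 + 54*x^2 - 108*x + 81 = (x - 3)^4

Eigenvalues and multiplicities (the geometric multiplicity of λ is n − rank(A − λI), which equals the number of Jordan blocks for λ):
  λ = 3: algebraic multiplicity = 4, geometric multiplicity = 3

Determining the block sizes for each eigenvalue:
  λ = 3: 3 blocks summing to 4 forces exactly one block of size 2 and the rest size 1 → block sizes [2, 1, 1]

Assembling the blocks gives a Jordan form
J =
  [3, 1, 0, 0]
  [0, 3, 0, 0]
  [0, 0, 3, 0]
  [0, 0, 0, 3]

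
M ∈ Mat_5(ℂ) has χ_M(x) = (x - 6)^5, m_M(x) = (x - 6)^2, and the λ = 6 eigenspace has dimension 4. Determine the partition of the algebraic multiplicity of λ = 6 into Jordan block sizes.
Block sizes for λ = 6: [2, 1, 1, 1]

Step 1 — from the characteristic polynomial, algebraic multiplicity of λ = 6 is 5. From dim ker(M − (6)·I) = 4, there are exactly 4 Jordan blocks for λ = 6.
Step 2 — from the minimal polynomial, the factor (x − 6)^2 tells us the largest block for λ = 6 has size 2.
Step 3 — with total size 5, 4 blocks, and largest block 2, the block sizes (in nonincreasing order) are [2, 1, 1, 1].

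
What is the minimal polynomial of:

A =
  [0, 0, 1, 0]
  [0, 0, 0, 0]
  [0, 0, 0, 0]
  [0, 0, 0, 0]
x^2

The characteristic polynomial is χ_A(x) = x^4, so the eigenvalues are known. The minimal polynomial is
  m_A(x) = Π_λ (x − λ)^{k_λ}
where k_λ is the size of the *largest* Jordan block for λ (equivalently, the smallest k with (A − λI)^k v = 0 for every generalised eigenvector v of λ).

  λ = 0: largest Jordan block has size 2, contributing (x − 0)^2

So m_A(x) = x^2 = x^2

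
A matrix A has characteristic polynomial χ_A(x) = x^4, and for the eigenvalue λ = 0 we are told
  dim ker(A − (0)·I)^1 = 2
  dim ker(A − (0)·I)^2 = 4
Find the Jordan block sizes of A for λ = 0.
Block sizes for λ = 0: [2, 2]

From the dimensions of kernels of powers, the number of Jordan blocks of size at least j is d_j − d_{j−1} where d_j = dim ker(N^j) (with d_0 = 0). Computing the differences gives [2, 2].
The number of blocks of size exactly k is (#blocks of size ≥ k) − (#blocks of size ≥ k + 1), so the partition is: 2 block(s) of size 2.
In nonincreasing order the block sizes are [2, 2].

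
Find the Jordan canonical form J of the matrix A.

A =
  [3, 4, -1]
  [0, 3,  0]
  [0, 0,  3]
J_2(3) ⊕ J_1(3)

The characteristic polynomial is
  det(x·I − A) = x^3 - 9*x^2 + 27*x - 27 = (x - 3)^3

Eigenvalues and multiplicities (the geometric multiplicity of λ is n − rank(A − λI), which equals the number of Jordan blocks for λ):
  λ = 3: algebraic multiplicity = 3, geometric multiplicity = 2

Determining the block sizes for each eigenvalue:
  λ = 3: 2 blocks summing to 3 forces exactly one block of size 2 and the rest size 1 → block sizes [2, 1]

Assembling the blocks gives a Jordan form
J =
  [3, 1, 0]
  [0, 3, 0]
  [0, 0, 3]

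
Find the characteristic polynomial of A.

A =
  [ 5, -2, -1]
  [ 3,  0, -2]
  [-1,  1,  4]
x^3 - 9*x^2 + 27*x - 27

Expanding det(x·I − A) (e.g. by cofactor expansion or by noting that A is similar to its Jordan form J, which has the same characteristic polynomial as A) gives
  χ_A(x) = x^3 - 9*x^2 + 27*x - 27
which factors as (x - 3)^3. The eigenvalues (with algebraic multiplicities) are λ = 3 with multiplicity 3.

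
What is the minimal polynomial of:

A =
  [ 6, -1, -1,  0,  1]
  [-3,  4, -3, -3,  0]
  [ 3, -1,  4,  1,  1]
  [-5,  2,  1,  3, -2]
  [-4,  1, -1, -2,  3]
x^2 - 8*x + 16

The characteristic polynomial is χ_A(x) = (x - 4)^5, so the eigenvalues are known. The minimal polynomial is
  m_A(x) = Π_λ (x − λ)^{k_λ}
where k_λ is the size of the *largest* Jordan block for λ (equivalently, the smallest k with (A − λI)^k v = 0 for every generalised eigenvector v of λ).

  λ = 4: largest Jordan block has size 2, contributing (x − 4)^2

So m_A(x) = (x - 4)^2 = x^2 - 8*x + 16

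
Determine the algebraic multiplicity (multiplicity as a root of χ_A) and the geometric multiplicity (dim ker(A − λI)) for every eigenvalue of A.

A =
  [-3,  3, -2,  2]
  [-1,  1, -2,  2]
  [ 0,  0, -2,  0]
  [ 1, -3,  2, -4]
λ = -2: alg = 4, geom = 3

Step 1 — factor the characteristic polynomial to read off the algebraic multiplicities:
  χ_A(x) = (x + 2)^4

Step 2 — compute geometric multiplicities via the rank-nullity identity g(λ) = n − rank(A − λI):
  rank(A − (-2)·I) = 1, so dim ker(A − (-2)·I) = n − 1 = 3

Summary:
  λ = -2: algebraic multiplicity = 4, geometric multiplicity = 3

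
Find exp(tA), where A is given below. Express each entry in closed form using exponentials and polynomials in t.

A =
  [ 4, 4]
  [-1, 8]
e^{tA} =
  [-2*t*exp(6*t) + exp(6*t), 4*t*exp(6*t)]
  [-t*exp(6*t), 2*t*exp(6*t) + exp(6*t)]

Strategy: write A = P · J · P⁻¹ where J is a Jordan canonical form, so e^{tA} = P · e^{tJ} · P⁻¹, and e^{tJ} can be computed block-by-block.

A has Jordan form
J =
  [6, 1]
  [0, 6]
(up to reordering of blocks).

Per-block formulas:
  For a 2×2 Jordan block J_2(6): exp(t · J_2(6)) = e^(6t)·(I + t·N), where N is the 2×2 nilpotent shift.

After assembling e^{tJ} and conjugating by P, we get:

e^{tA} =
  [-2*t*exp(6*t) + exp(6*t), 4*t*exp(6*t)]
  [-t*exp(6*t), 2*t*exp(6*t) + exp(6*t)]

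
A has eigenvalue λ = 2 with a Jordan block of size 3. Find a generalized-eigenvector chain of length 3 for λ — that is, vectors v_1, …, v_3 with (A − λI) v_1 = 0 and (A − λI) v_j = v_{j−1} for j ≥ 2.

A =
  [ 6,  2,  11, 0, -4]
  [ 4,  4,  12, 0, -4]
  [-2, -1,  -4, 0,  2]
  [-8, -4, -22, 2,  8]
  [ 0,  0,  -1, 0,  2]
A Jordan chain for λ = 2 of length 3:
v_1 = (2, 0, 0, -4, 2)ᵀ
v_2 = (4, 4, -2, -8, 0)ᵀ
v_3 = (1, 0, 0, 0, 0)ᵀ

Let N = A − (2)·I. We want v_3 with N^3 v_3 = 0 but N^2 v_3 ≠ 0; then v_{j-1} := N · v_j for j = 3, …, 2.

Pick v_3 = (1, 0, 0, 0, 0)ᵀ.
Then v_2 = N · v_3 = (4, 4, -2, -8, 0)ᵀ.
Then v_1 = N · v_2 = (2, 0, 0, -4, 2)ᵀ.

Sanity check: (A − (2)·I) v_1 = (0, 0, 0, 0, 0)ᵀ = 0. ✓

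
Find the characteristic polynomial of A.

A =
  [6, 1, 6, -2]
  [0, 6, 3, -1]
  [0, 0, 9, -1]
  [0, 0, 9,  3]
x^4 - 24*x^3 + 216*x^2 - 864*x + 1296

Expanding det(x·I − A) (e.g. by cofactor expansion or by noting that A is similar to its Jordan form J, which has the same characteristic polynomial as A) gives
  χ_A(x) = x^4 - 24*x^3 + 216*x^2 - 864*x + 1296
which factors as (x - 6)^4. The eigenvalues (with algebraic multiplicities) are λ = 6 with multiplicity 4.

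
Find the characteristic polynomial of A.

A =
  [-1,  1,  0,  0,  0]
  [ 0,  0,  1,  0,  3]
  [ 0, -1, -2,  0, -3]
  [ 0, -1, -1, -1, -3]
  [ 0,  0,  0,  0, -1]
x^5 + 5*x^4 + 10*x^3 + 10*x^2 + 5*x + 1

Expanding det(x·I − A) (e.g. by cofactor expansion or by noting that A is similar to its Jordan form J, which has the same characteristic polynomial as A) gives
  χ_A(x) = x^5 + 5*x^4 + 10*x^3 + 10*x^2 + 5*x + 1
which factors as (x + 1)^5. The eigenvalues (with algebraic multiplicities) are λ = -1 with multiplicity 5.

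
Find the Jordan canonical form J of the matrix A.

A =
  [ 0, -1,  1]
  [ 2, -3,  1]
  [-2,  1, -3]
J_2(-2) ⊕ J_1(-2)

The characteristic polynomial is
  det(x·I − A) = x^3 + 6*x^2 + 12*x + 8 = (x + 2)^3

Eigenvalues and multiplicities (the geometric multiplicity of λ is n − rank(A − λI), which equals the number of Jordan blocks for λ):
  λ = -2: algebraic multiplicity = 3, geometric multiplicity = 2

Determining the block sizes for each eigenvalue:
  λ = -2: 2 blocks summing to 3 forces exactly one block of size 2 and the rest size 1 → block sizes [2, 1]

Assembling the blocks gives a Jordan form
J =
  [-2,  1,  0]
  [ 0, -2,  0]
  [ 0,  0, -2]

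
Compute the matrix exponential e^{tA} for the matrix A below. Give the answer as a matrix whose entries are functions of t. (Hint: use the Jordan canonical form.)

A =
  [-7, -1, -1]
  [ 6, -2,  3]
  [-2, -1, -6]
e^{tA} =
  [-2*t*exp(-5*t) + exp(-5*t), -t*exp(-5*t), -t*exp(-5*t)]
  [6*t*exp(-5*t), 3*t*exp(-5*t) + exp(-5*t), 3*t*exp(-5*t)]
  [-2*t*exp(-5*t), -t*exp(-5*t), -t*exp(-5*t) + exp(-5*t)]

Strategy: write A = P · J · P⁻¹ where J is a Jordan canonical form, so e^{tA} = P · e^{tJ} · P⁻¹, and e^{tJ} can be computed block-by-block.

A has Jordan form
J =
  [-5,  1,  0]
  [ 0, -5,  0]
  [ 0,  0, -5]
(up to reordering of blocks).

Per-block formulas:
  For a 1×1 block at λ = -5: exp(t · [-5]) = [e^(-5t)].
  For a 2×2 Jordan block J_2(-5): exp(t · J_2(-5)) = e^(-5t)·(I + t·N), where N is the 2×2 nilpotent shift.

After assembling e^{tJ} and conjugating by P, we get:

e^{tA} =
  [-2*t*exp(-5*t) + exp(-5*t), -t*exp(-5*t), -t*exp(-5*t)]
  [6*t*exp(-5*t), 3*t*exp(-5*t) + exp(-5*t), 3*t*exp(-5*t)]
  [-2*t*exp(-5*t), -t*exp(-5*t), -t*exp(-5*t) + exp(-5*t)]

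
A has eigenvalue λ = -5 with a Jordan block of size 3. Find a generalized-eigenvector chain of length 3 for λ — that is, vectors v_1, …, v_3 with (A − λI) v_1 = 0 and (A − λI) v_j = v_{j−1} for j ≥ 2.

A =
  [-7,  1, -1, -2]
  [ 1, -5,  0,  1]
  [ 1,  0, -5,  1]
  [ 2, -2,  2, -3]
A Jordan chain for λ = -5 of length 3:
v_1 = (2, -1, -1, -2)ᵀ
v_2 = (1, 0, 0, -2)ᵀ
v_3 = (0, 1, 0, 0)ᵀ

Let N = A − (-5)·I. We want v_3 with N^3 v_3 = 0 but N^2 v_3 ≠ 0; then v_{j-1} := N · v_j for j = 3, …, 2.

Pick v_3 = (0, 1, 0, 0)ᵀ.
Then v_2 = N · v_3 = (1, 0, 0, -2)ᵀ.
Then v_1 = N · v_2 = (2, -1, -1, -2)ᵀ.

Sanity check: (A − (-5)·I) v_1 = (0, 0, 0, 0)ᵀ = 0. ✓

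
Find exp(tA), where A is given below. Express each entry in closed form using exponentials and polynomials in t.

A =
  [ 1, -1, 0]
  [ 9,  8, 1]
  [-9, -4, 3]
e^{tA} =
  [-3*t*exp(4*t) + exp(4*t), -t^2*exp(4*t)/2 - t*exp(4*t), -t^2*exp(4*t)/2]
  [9*t*exp(4*t), 3*t^2*exp(4*t)/2 + 4*t*exp(4*t) + exp(4*t), 3*t^2*exp(4*t)/2 + t*exp(4*t)]
  [-9*t*exp(4*t), -3*t^2*exp(4*t)/2 - 4*t*exp(4*t), -3*t^2*exp(4*t)/2 - t*exp(4*t) + exp(4*t)]

Strategy: write A = P · J · P⁻¹ where J is a Jordan canonical form, so e^{tA} = P · e^{tJ} · P⁻¹, and e^{tJ} can be computed block-by-block.

A has Jordan form
J =
  [4, 1, 0]
  [0, 4, 1]
  [0, 0, 4]
(up to reordering of blocks).

Per-block formulas:
  For a 3×3 Jordan block J_3(4): exp(t · J_3(4)) = e^(4t)·(I + t·N + (t^2/2)·N^2), where N is the 3×3 nilpotent shift.

After assembling e^{tJ} and conjugating by P, we get:

e^{tA} =
  [-3*t*exp(4*t) + exp(4*t), -t^2*exp(4*t)/2 - t*exp(4*t), -t^2*exp(4*t)/2]
  [9*t*exp(4*t), 3*t^2*exp(4*t)/2 + 4*t*exp(4*t) + exp(4*t), 3*t^2*exp(4*t)/2 + t*exp(4*t)]
  [-9*t*exp(4*t), -3*t^2*exp(4*t)/2 - 4*t*exp(4*t), -3*t^2*exp(4*t)/2 - t*exp(4*t) + exp(4*t)]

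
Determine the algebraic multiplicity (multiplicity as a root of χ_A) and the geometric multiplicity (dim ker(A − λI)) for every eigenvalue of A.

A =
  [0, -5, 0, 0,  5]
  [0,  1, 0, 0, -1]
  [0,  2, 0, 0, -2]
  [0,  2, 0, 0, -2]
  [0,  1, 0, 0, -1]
λ = 0: alg = 5, geom = 4

Step 1 — factor the characteristic polynomial to read off the algebraic multiplicities:
  χ_A(x) = x^5

Step 2 — compute geometric multiplicities via the rank-nullity identity g(λ) = n − rank(A − λI):
  rank(A − (0)·I) = 1, so dim ker(A − (0)·I) = n − 1 = 4

Summary:
  λ = 0: algebraic multiplicity = 5, geometric multiplicity = 4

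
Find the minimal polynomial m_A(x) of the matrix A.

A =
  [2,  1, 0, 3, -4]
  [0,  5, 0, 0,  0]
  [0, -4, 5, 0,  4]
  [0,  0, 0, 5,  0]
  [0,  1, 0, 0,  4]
x^3 - 11*x^2 + 38*x - 40

The characteristic polynomial is χ_A(x) = (x - 5)^3*(x - 4)*(x - 2), so the eigenvalues are known. The minimal polynomial is
  m_A(x) = Π_λ (x − λ)^{k_λ}
where k_λ is the size of the *largest* Jordan block for λ (equivalently, the smallest k with (A − λI)^k v = 0 for every generalised eigenvector v of λ).

  λ = 2: largest Jordan block has size 1, contributing (x − 2)
  λ = 4: largest Jordan block has size 1, contributing (x − 4)
  λ = 5: largest Jordan block has size 1, contributing (x − 5)

So m_A(x) = (x - 5)*(x - 4)*(x - 2) = x^3 - 11*x^2 + 38*x - 40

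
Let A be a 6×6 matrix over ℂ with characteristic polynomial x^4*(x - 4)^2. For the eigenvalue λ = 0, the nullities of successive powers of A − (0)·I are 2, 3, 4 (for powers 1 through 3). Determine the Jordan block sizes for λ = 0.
Block sizes for λ = 0: [3, 1]

From the dimensions of kernels of powers, the number of Jordan blocks of size at least j is d_j − d_{j−1} where d_j = dim ker(N^j) (with d_0 = 0). Computing the differences gives [2, 1, 1].
The number of blocks of size exactly k is (#blocks of size ≥ k) − (#blocks of size ≥ k + 1), so the partition is: 1 block(s) of size 1, 1 block(s) of size 3.
In nonincreasing order the block sizes are [3, 1].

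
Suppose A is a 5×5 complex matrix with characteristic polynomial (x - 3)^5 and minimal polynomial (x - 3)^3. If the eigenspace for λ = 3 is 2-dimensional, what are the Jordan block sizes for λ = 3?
Block sizes for λ = 3: [3, 2]

Step 1 — from the characteristic polynomial, algebraic multiplicity of λ = 3 is 5. From dim ker(A − (3)·I) = 2, there are exactly 2 Jordan blocks for λ = 3.
Step 2 — from the minimal polynomial, the factor (x − 3)^3 tells us the largest block for λ = 3 has size 3.
Step 3 — with total size 5, 2 blocks, and largest block 3, the block sizes (in nonincreasing order) are [3, 2].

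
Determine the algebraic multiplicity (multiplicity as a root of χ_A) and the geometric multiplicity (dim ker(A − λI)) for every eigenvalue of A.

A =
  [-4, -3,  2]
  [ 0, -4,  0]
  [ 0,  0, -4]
λ = -4: alg = 3, geom = 2

Step 1 — factor the characteristic polynomial to read off the algebraic multiplicities:
  χ_A(x) = (x + 4)^3

Step 2 — compute geometric multiplicities via the rank-nullity identity g(λ) = n − rank(A − λI):
  rank(A − (-4)·I) = 1, so dim ker(A − (-4)·I) = n − 1 = 2

Summary:
  λ = -4: algebraic multiplicity = 3, geometric multiplicity = 2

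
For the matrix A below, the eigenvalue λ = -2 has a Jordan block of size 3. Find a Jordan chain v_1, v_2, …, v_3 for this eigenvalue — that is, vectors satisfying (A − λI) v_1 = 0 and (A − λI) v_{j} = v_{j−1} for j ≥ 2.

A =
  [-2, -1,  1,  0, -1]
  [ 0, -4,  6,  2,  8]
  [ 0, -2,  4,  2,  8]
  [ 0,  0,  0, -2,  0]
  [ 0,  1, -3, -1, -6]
A Jordan chain for λ = -2 of length 3:
v_1 = (-1, 0, 0, 0, 0)ᵀ
v_2 = (-1, -2, -2, 0, 1)ᵀ
v_3 = (0, 1, 0, 0, 0)ᵀ

Let N = A − (-2)·I. We want v_3 with N^3 v_3 = 0 but N^2 v_3 ≠ 0; then v_{j-1} := N · v_j for j = 3, …, 2.

Pick v_3 = (0, 1, 0, 0, 0)ᵀ.
Then v_2 = N · v_3 = (-1, -2, -2, 0, 1)ᵀ.
Then v_1 = N · v_2 = (-1, 0, 0, 0, 0)ᵀ.

Sanity check: (A − (-2)·I) v_1 = (0, 0, 0, 0, 0)ᵀ = 0. ✓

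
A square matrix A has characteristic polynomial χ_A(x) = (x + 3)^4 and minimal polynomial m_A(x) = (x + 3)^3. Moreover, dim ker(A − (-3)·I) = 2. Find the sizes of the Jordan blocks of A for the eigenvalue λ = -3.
Block sizes for λ = -3: [3, 1]

Step 1 — from the characteristic polynomial, algebraic multiplicity of λ = -3 is 4. From dim ker(A − (-3)·I) = 2, there are exactly 2 Jordan blocks for λ = -3.
Step 2 — from the minimal polynomial, the factor (x + 3)^3 tells us the largest block for λ = -3 has size 3.
Step 3 — with total size 4, 2 blocks, and largest block 3, the block sizes (in nonincreasing order) are [3, 1].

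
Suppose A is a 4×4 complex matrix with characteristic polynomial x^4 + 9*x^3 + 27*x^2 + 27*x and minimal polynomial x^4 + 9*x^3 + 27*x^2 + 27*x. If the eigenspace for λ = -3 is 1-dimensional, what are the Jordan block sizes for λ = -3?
Block sizes for λ = -3: [3]

Step 1 — from the characteristic polynomial, algebraic multiplicity of λ = -3 is 3. From dim ker(A − (-3)·I) = 1, there are exactly 1 Jordan blocks for λ = -3.
Step 2 — from the minimal polynomial, the factor (x + 3)^3 tells us the largest block for λ = -3 has size 3.
Step 3 — with total size 3, 1 blocks, and largest block 3, the block sizes (in nonincreasing order) are [3].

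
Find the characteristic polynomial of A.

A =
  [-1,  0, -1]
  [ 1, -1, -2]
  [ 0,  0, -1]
x^3 + 3*x^2 + 3*x + 1

Expanding det(x·I − A) (e.g. by cofactor expansion or by noting that A is similar to its Jordan form J, which has the same characteristic polynomial as A) gives
  χ_A(x) = x^3 + 3*x^2 + 3*x + 1
which factors as (x + 1)^3. The eigenvalues (with algebraic multiplicities) are λ = -1 with multiplicity 3.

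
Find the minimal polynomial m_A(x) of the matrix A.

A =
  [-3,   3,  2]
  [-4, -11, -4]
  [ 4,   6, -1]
x^2 + 10*x + 25

The characteristic polynomial is χ_A(x) = (x + 5)^3, so the eigenvalues are known. The minimal polynomial is
  m_A(x) = Π_λ (x − λ)^{k_λ}
where k_λ is the size of the *largest* Jordan block for λ (equivalently, the smallest k with (A − λI)^k v = 0 for every generalised eigenvector v of λ).

  λ = -5: largest Jordan block has size 2, contributing (x + 5)^2

So m_A(x) = (x + 5)^2 = x^2 + 10*x + 25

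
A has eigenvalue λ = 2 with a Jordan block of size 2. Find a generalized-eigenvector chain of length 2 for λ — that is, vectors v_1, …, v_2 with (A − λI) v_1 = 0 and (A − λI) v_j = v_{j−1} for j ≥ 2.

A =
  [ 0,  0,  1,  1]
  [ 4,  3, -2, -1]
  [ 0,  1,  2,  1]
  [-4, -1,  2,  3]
A Jordan chain for λ = 2 of length 2:
v_1 = (-2, 4, 0, -4)ᵀ
v_2 = (1, 0, 0, 0)ᵀ

Let N = A − (2)·I. We want v_2 with N^2 v_2 = 0 but N^1 v_2 ≠ 0; then v_{j-1} := N · v_j for j = 2, …, 2.

Pick v_2 = (1, 0, 0, 0)ᵀ.
Then v_1 = N · v_2 = (-2, 4, 0, -4)ᵀ.

Sanity check: (A − (2)·I) v_1 = (0, 0, 0, 0)ᵀ = 0. ✓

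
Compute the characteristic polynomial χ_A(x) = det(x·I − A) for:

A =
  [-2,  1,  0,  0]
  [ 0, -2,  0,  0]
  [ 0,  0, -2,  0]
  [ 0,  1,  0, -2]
x^4 + 8*x^3 + 24*x^2 + 32*x + 16

Expanding det(x·I − A) (e.g. by cofactor expansion or by noting that A is similar to its Jordan form J, which has the same characteristic polynomial as A) gives
  χ_A(x) = x^4 + 8*x^3 + 24*x^2 + 32*x + 16
which factors as (x + 2)^4. The eigenvalues (with algebraic multiplicities) are λ = -2 with multiplicity 4.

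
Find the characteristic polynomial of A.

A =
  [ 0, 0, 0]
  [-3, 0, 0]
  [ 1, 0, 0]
x^3

Expanding det(x·I − A) (e.g. by cofactor expansion or by noting that A is similar to its Jordan form J, which has the same characteristic polynomial as A) gives
  χ_A(x) = x^3
which factors as x^3. The eigenvalues (with algebraic multiplicities) are λ = 0 with multiplicity 3.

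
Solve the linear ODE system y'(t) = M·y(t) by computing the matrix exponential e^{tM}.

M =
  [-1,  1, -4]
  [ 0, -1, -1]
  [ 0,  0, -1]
e^{tM} =
  [exp(-t), t*exp(-t), -t^2*exp(-t)/2 - 4*t*exp(-t)]
  [0, exp(-t), -t*exp(-t)]
  [0, 0, exp(-t)]

Strategy: write M = P · J · P⁻¹ where J is a Jordan canonical form, so e^{tM} = P · e^{tJ} · P⁻¹, and e^{tJ} can be computed block-by-block.

M has Jordan form
J =
  [-1,  1,  0]
  [ 0, -1,  1]
  [ 0,  0, -1]
(up to reordering of blocks).

Per-block formulas:
  For a 3×3 Jordan block J_3(-1): exp(t · J_3(-1)) = e^(-1t)·(I + t·N + (t^2/2)·N^2), where N is the 3×3 nilpotent shift.

After assembling e^{tJ} and conjugating by P, we get:

e^{tM} =
  [exp(-t), t*exp(-t), -t^2*exp(-t)/2 - 4*t*exp(-t)]
  [0, exp(-t), -t*exp(-t)]
  [0, 0, exp(-t)]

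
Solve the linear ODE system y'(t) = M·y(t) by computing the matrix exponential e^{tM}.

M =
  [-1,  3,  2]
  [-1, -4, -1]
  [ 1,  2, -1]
e^{tM} =
  [t*exp(-2*t) + exp(-2*t), t^2*exp(-2*t)/2 + 3*t*exp(-2*t), t^2*exp(-2*t)/2 + 2*t*exp(-2*t)]
  [-t*exp(-2*t), -t^2*exp(-2*t)/2 - 2*t*exp(-2*t) + exp(-2*t), -t^2*exp(-2*t)/2 - t*exp(-2*t)]
  [t*exp(-2*t), t^2*exp(-2*t)/2 + 2*t*exp(-2*t), t^2*exp(-2*t)/2 + t*exp(-2*t) + exp(-2*t)]

Strategy: write M = P · J · P⁻¹ where J is a Jordan canonical form, so e^{tM} = P · e^{tJ} · P⁻¹, and e^{tJ} can be computed block-by-block.

M has Jordan form
J =
  [-2,  1,  0]
  [ 0, -2,  1]
  [ 0,  0, -2]
(up to reordering of blocks).

Per-block formulas:
  For a 3×3 Jordan block J_3(-2): exp(t · J_3(-2)) = e^(-2t)·(I + t·N + (t^2/2)·N^2), where N is the 3×3 nilpotent shift.

After assembling e^{tJ} and conjugating by P, we get:

e^{tM} =
  [t*exp(-2*t) + exp(-2*t), t^2*exp(-2*t)/2 + 3*t*exp(-2*t), t^2*exp(-2*t)/2 + 2*t*exp(-2*t)]
  [-t*exp(-2*t), -t^2*exp(-2*t)/2 - 2*t*exp(-2*t) + exp(-2*t), -t^2*exp(-2*t)/2 - t*exp(-2*t)]
  [t*exp(-2*t), t^2*exp(-2*t)/2 + 2*t*exp(-2*t), t^2*exp(-2*t)/2 + t*exp(-2*t) + exp(-2*t)]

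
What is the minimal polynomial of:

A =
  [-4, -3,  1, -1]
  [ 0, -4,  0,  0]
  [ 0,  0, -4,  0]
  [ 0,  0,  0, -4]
x^2 + 8*x + 16

The characteristic polynomial is χ_A(x) = (x + 4)^4, so the eigenvalues are known. The minimal polynomial is
  m_A(x) = Π_λ (x − λ)^{k_λ}
where k_λ is the size of the *largest* Jordan block for λ (equivalently, the smallest k with (A − λI)^k v = 0 for every generalised eigenvector v of λ).

  λ = -4: largest Jordan block has size 2, contributing (x + 4)^2

So m_A(x) = (x + 4)^2 = x^2 + 8*x + 16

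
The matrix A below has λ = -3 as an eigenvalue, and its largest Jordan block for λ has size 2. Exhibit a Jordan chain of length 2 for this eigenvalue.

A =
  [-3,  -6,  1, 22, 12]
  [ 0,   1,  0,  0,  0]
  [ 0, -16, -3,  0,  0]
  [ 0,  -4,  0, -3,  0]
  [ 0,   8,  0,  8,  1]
A Jordan chain for λ = -3 of length 2:
v_1 = (1, 0, 0, 0, 0)ᵀ
v_2 = (0, 0, 1, 0, 0)ᵀ

Let N = A − (-3)·I. We want v_2 with N^2 v_2 = 0 but N^1 v_2 ≠ 0; then v_{j-1} := N · v_j for j = 2, …, 2.

Pick v_2 = (0, 0, 1, 0, 0)ᵀ.
Then v_1 = N · v_2 = (1, 0, 0, 0, 0)ᵀ.

Sanity check: (A − (-3)·I) v_1 = (0, 0, 0, 0, 0)ᵀ = 0. ✓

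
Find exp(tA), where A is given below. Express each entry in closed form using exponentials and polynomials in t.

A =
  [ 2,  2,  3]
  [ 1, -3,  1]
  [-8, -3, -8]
e^{tA} =
  [3*t^2*exp(-3*t)/2 + 5*t*exp(-3*t) + exp(-3*t), t^2*exp(-3*t)/2 + 2*t*exp(-3*t), t^2*exp(-3*t) + 3*t*exp(-3*t)]
  [-3*t^2*exp(-3*t)/2 + t*exp(-3*t), -t^2*exp(-3*t)/2 + exp(-3*t), -t^2*exp(-3*t) + t*exp(-3*t)]
  [-3*t^2*exp(-3*t)/2 - 8*t*exp(-3*t), -t^2*exp(-3*t)/2 - 3*t*exp(-3*t), -t^2*exp(-3*t) - 5*t*exp(-3*t) + exp(-3*t)]

Strategy: write A = P · J · P⁻¹ where J is a Jordan canonical form, so e^{tA} = P · e^{tJ} · P⁻¹, and e^{tJ} can be computed block-by-block.

A has Jordan form
J =
  [-3,  1,  0]
  [ 0, -3,  1]
  [ 0,  0, -3]
(up to reordering of blocks).

Per-block formulas:
  For a 3×3 Jordan block J_3(-3): exp(t · J_3(-3)) = e^(-3t)·(I + t·N + (t^2/2)·N^2), where N is the 3×3 nilpotent shift.

After assembling e^{tJ} and conjugating by P, we get:

e^{tA} =
  [3*t^2*exp(-3*t)/2 + 5*t*exp(-3*t) + exp(-3*t), t^2*exp(-3*t)/2 + 2*t*exp(-3*t), t^2*exp(-3*t) + 3*t*exp(-3*t)]
  [-3*t^2*exp(-3*t)/2 + t*exp(-3*t), -t^2*exp(-3*t)/2 + exp(-3*t), -t^2*exp(-3*t) + t*exp(-3*t)]
  [-3*t^2*exp(-3*t)/2 - 8*t*exp(-3*t), -t^2*exp(-3*t)/2 - 3*t*exp(-3*t), -t^2*exp(-3*t) - 5*t*exp(-3*t) + exp(-3*t)]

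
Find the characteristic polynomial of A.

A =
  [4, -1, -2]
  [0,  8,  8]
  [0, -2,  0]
x^3 - 12*x^2 + 48*x - 64

Expanding det(x·I − A) (e.g. by cofactor expansion or by noting that A is similar to its Jordan form J, which has the same characteristic polynomial as A) gives
  χ_A(x) = x^3 - 12*x^2 + 48*x - 64
which factors as (x - 4)^3. The eigenvalues (with algebraic multiplicities) are λ = 4 with multiplicity 3.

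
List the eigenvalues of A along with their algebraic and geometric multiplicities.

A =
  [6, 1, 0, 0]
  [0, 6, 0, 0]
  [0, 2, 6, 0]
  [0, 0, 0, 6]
λ = 6: alg = 4, geom = 3

Step 1 — factor the characteristic polynomial to read off the algebraic multiplicities:
  χ_A(x) = (x - 6)^4

Step 2 — compute geometric multiplicities via the rank-nullity identity g(λ) = n − rank(A − λI):
  rank(A − (6)·I) = 1, so dim ker(A − (6)·I) = n − 1 = 3

Summary:
  λ = 6: algebraic multiplicity = 4, geometric multiplicity = 3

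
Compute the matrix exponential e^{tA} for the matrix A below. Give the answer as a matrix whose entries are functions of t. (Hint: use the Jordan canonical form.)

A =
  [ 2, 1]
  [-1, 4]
e^{tA} =
  [-t*exp(3*t) + exp(3*t), t*exp(3*t)]
  [-t*exp(3*t), t*exp(3*t) + exp(3*t)]

Strategy: write A = P · J · P⁻¹ where J is a Jordan canonical form, so e^{tA} = P · e^{tJ} · P⁻¹, and e^{tJ} can be computed block-by-block.

A has Jordan form
J =
  [3, 1]
  [0, 3]
(up to reordering of blocks).

Per-block formulas:
  For a 2×2 Jordan block J_2(3): exp(t · J_2(3)) = e^(3t)·(I + t·N), where N is the 2×2 nilpotent shift.

After assembling e^{tJ} and conjugating by P, we get:

e^{tA} =
  [-t*exp(3*t) + exp(3*t), t*exp(3*t)]
  [-t*exp(3*t), t*exp(3*t) + exp(3*t)]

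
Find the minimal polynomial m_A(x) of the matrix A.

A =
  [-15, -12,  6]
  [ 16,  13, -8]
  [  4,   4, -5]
x^2 + 4*x + 3

The characteristic polynomial is χ_A(x) = (x + 1)*(x + 3)^2, so the eigenvalues are known. The minimal polynomial is
  m_A(x) = Π_λ (x − λ)^{k_λ}
where k_λ is the size of the *largest* Jordan block for λ (equivalently, the smallest k with (A − λI)^k v = 0 for every generalised eigenvector v of λ).

  λ = -3: largest Jordan block has size 1, contributing (x + 3)
  λ = -1: largest Jordan block has size 1, contributing (x + 1)

So m_A(x) = (x + 1)*(x + 3) = x^2 + 4*x + 3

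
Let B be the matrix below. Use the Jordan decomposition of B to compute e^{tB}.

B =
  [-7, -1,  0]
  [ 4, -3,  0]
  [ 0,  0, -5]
e^{tB} =
  [-2*t*exp(-5*t) + exp(-5*t), -t*exp(-5*t), 0]
  [4*t*exp(-5*t), 2*t*exp(-5*t) + exp(-5*t), 0]
  [0, 0, exp(-5*t)]

Strategy: write B = P · J · P⁻¹ where J is a Jordan canonical form, so e^{tB} = P · e^{tJ} · P⁻¹, and e^{tJ} can be computed block-by-block.

B has Jordan form
J =
  [-5,  1,  0]
  [ 0, -5,  0]
  [ 0,  0, -5]
(up to reordering of blocks).

Per-block formulas:
  For a 2×2 Jordan block J_2(-5): exp(t · J_2(-5)) = e^(-5t)·(I + t·N), where N is the 2×2 nilpotent shift.
  For a 1×1 block at λ = -5: exp(t · [-5]) = [e^(-5t)].

After assembling e^{tJ} and conjugating by P, we get:

e^{tB} =
  [-2*t*exp(-5*t) + exp(-5*t), -t*exp(-5*t), 0]
  [4*t*exp(-5*t), 2*t*exp(-5*t) + exp(-5*t), 0]
  [0, 0, exp(-5*t)]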